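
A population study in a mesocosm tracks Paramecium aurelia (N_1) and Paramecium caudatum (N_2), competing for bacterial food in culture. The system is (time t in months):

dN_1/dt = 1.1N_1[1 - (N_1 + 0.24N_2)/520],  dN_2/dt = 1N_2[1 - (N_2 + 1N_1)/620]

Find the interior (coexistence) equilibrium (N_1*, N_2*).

Setting both brackets to zero gives the nullclines N_1 + 0.24N_2 = 520 and 1N_1 + N_2 = 620.
Substituting N_2 = 620 - 1N_1 into the first: N_1(1 - 0.24·1) = 520 - 0.24·620.
So N_1* = 371/0.76 = 488, and then N_2* = 620 - 1·488 = 132.

N_1* ≈ 488, N_2* ≈ 132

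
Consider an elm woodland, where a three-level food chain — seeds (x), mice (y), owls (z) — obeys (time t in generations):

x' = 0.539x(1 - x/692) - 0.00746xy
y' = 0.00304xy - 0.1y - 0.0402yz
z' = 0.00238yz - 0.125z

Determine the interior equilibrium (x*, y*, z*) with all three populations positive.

x* ≈ 189, y* ≈ 52.5, z* ≈ 11.8

From dz/dt = 0: 0.00238y* = 0.125, so y* = 52.5.
From dx/dt = 0: 0.539(1 - x*/692) = 0.00746·52.5, giving x* = 692·(1 - 0.727) = 189.
From dy/dt = 0: 0.00304·189 - 0.1 = 0.0402z*, so z* = 0.474/0.0402 = 11.8.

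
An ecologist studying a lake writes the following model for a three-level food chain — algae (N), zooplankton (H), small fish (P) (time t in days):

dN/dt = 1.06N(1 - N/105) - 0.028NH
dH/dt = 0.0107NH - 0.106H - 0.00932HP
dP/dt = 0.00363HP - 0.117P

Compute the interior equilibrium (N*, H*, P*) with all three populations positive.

From dP/dt = 0: 0.00363H* = 0.117, so H* = 32.2.
From dN/dt = 0: 1.06(1 - N*/105) = 0.028·32.2, giving N* = 105·(1 - 0.851) = 15.6.
From dH/dt = 0: 0.0107·15.6 - 0.106 = 0.00932P*, so P* = 0.061/0.00932 = 6.54.

N* ≈ 15.6, H* ≈ 32.2, P* ≈ 6.54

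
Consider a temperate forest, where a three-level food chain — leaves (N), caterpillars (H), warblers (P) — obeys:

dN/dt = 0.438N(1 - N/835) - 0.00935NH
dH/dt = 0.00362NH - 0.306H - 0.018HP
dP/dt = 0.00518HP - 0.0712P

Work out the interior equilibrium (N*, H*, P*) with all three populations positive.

N* ≈ 590, H* ≈ 13.7, P* ≈ 102

From dP/dt = 0: 0.00518H* = 0.0712, so H* = 13.7.
From dN/dt = 0: 0.438(1 - N*/835) = 0.00935·13.7, giving N* = 835·(1 - 0.293) = 590.
From dH/dt = 0: 0.00362·590 - 0.306 = 0.018P*, so P* = 1.83/0.018 = 102.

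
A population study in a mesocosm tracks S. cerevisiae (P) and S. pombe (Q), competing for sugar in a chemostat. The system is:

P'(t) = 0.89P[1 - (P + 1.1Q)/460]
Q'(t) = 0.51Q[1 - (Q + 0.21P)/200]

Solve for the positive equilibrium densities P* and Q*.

Setting both brackets to zero gives the nullclines P + 1.1Q = 460 and 0.21P + Q = 200.
Substituting Q = 200 - 0.21P into the first: P(1 - 1.1·0.21) = 460 - 1.1·200.
So P* = 240/0.769 = 312, and then Q* = 200 - 0.21·312 = 134.

P* ≈ 312, Q* ≈ 134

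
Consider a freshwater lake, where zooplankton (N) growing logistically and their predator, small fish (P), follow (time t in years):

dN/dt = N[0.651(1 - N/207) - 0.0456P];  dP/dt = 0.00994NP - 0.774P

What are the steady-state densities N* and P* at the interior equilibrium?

N* ≈ 77.9, P* ≈ 8.91

From dP/dt = 0 with P > 0: 0.00994N* = 0.774, so N* = 77.9.
Substitute into dN/dt = 0: 0.651(1 - 77.9/207) = 0.0456P*.
The bracket is 0.624, giving P* = 0.406/0.0456 = 8.91.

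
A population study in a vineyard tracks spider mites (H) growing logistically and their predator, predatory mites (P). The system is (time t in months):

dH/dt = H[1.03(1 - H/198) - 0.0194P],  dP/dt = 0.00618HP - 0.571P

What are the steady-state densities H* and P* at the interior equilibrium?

H* ≈ 92.4, P* ≈ 28.3

From dP/dt = 0 with P > 0: 0.00618H* = 0.571, so H* = 92.4.
Substitute into dH/dt = 0: 1.03(1 - 92.4/198) = 0.0194P*.
The bracket is 0.533, giving P* = 0.549/0.0194 = 28.3.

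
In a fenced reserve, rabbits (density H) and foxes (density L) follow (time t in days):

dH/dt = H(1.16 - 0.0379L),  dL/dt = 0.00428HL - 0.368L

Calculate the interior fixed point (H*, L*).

Set dL/dt = 0 with L > 0: 0.00428H - 0.368 = 0, so H* = 0.368/0.00428 = 86.
Set dH/dt = 0 with H > 0: 1.16 - 0.0379L = 0, so L* = 1.16/0.0379 = 30.6.

H* ≈ 86, L* ≈ 30.6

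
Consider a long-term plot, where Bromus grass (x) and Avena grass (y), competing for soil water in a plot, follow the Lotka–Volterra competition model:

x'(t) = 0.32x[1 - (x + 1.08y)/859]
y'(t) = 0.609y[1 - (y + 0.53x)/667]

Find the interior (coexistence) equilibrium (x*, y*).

x* ≈ 324, y* ≈ 495

Setting both brackets to zero gives the nullclines x + 1.08y = 859 and 0.53x + y = 667.
Substituting y = 667 - 0.53x into the first: x(1 - 1.08·0.53) = 859 - 1.08·667.
So x* = 139/0.428 = 324, and then y* = 667 - 0.53·324 = 495.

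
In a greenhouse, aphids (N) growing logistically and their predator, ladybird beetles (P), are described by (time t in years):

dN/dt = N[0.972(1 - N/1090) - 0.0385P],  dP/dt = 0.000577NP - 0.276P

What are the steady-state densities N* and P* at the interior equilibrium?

N* ≈ 478, P* ≈ 14.2

From dP/dt = 0 with P > 0: 0.000577N* = 0.276, so N* = 478.
Substitute into dN/dt = 0: 0.972(1 - 478/1090) = 0.0385P*.
The bracket is 0.561, giving P* = 0.545/0.0385 = 14.2.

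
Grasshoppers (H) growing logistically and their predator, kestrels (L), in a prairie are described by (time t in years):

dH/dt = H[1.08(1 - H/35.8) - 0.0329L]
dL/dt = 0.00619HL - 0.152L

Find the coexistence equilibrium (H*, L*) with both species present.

From dL/dt = 0 with L > 0: 0.00619H* = 0.152, so H* = 24.6.
Substitute into dH/dt = 0: 1.08(1 - 24.6/35.8) = 0.0329L*.
The bracket is 0.314, giving L* = 0.339/0.0329 = 10.3.

H* ≈ 24.6, L* ≈ 10.3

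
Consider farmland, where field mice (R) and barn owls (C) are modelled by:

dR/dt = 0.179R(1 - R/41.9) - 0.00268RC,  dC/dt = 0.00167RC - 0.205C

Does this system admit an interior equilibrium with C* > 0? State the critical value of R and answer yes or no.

The predator equation gives dC/dt > 0 only when R > 0.205/0.00167 = 123.
Without the predator, R → K = 41.9. Since 41.9 < 123, the predator cannot invade.

Threshold R = 123; K < 123, so no, the predator goes extinct.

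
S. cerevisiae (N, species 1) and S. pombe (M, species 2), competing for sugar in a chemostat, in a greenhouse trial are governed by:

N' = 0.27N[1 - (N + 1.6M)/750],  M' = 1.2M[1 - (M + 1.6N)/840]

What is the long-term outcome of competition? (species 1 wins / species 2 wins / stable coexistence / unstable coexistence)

Compare the nullcline intercepts: K1/α12 = 750/1.6 = 469 < K2 = 840; K2/α21 = 840/1.6 = 525 < K1 = 750.
Since both are reversed, neither can invade when rare; the interior point is a saddle.

unstable coexistence (outcome depends on initial conditions)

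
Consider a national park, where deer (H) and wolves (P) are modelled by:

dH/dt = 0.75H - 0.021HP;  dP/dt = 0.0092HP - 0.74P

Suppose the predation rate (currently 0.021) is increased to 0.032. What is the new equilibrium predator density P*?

P* ≈ 23.4

At the interior fixed point, setting dH/dt = 0 with H > 0 fixes P* = (prey growth rate)/(HP coefficient) — independent of the other coefficients.
With the change, P* = 0.75/0.032 = 23.4; it falls from 35.7.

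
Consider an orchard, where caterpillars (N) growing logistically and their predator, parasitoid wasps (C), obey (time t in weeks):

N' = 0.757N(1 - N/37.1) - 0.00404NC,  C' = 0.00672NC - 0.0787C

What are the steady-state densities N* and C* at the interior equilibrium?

N* ≈ 11.7, C* ≈ 128

From dC/dt = 0 with C > 0: 0.00672N* = 0.0787, so N* = 11.7.
Substitute into dN/dt = 0: 0.757(1 - 11.7/37.1) = 0.00404C*.
The bracket is 0.684, giving C* = 0.518/0.00404 = 128.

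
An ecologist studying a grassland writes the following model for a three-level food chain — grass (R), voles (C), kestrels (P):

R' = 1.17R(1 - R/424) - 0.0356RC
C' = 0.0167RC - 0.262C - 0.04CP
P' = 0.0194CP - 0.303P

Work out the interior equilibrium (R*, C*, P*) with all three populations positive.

R* ≈ 223, C* ≈ 15.6, P* ≈ 86.3

From dP/dt = 0: 0.0194C* = 0.303, so C* = 15.6.
From dR/dt = 0: 1.17(1 - R*/424) = 0.0356·15.6, giving R* = 424·(1 - 0.475) = 223.
From dC/dt = 0: 0.0167·223 - 0.262 = 0.04P*, so P* = 3.45/0.04 = 86.3.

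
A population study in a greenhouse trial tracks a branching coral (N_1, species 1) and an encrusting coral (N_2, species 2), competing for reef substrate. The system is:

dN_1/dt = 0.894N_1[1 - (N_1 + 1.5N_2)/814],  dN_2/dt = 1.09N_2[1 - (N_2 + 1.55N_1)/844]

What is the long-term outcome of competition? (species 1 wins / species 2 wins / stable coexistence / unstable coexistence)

unstable coexistence (outcome depends on initial conditions)

Compare the nullcline intercepts: K1/α12 = 814/1.5 = 543 < K2 = 844; K2/α21 = 844/1.55 = 545 < K1 = 814.
Since both are reversed, neither can invade when rare; the interior point is a saddle.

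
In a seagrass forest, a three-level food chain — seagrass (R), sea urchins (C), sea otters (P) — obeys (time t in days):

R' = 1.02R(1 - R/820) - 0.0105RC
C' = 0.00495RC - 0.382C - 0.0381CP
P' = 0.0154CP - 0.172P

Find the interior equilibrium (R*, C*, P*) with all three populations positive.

From dP/dt = 0: 0.0154C* = 0.172, so C* = 11.2.
From dR/dt = 0: 1.02(1 - R*/820) = 0.0105·11.2, giving R* = 820·(1 - 0.115) = 726.
From dC/dt = 0: 0.00495·726 - 0.382 = 0.0381P*, so P* = 3.21/0.0381 = 84.3.

R* ≈ 726, C* ≈ 11.2, P* ≈ 84.3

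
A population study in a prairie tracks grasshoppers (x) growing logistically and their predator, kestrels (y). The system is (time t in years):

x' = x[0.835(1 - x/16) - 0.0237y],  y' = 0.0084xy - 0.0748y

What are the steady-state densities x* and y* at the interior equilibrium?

x* ≈ 8.9, y* ≈ 15.6

From dy/dt = 0 with y > 0: 0.0084x* = 0.0748, so x* = 8.9.
Substitute into dx/dt = 0: 0.835(1 - 8.9/16) = 0.0237y*.
The bracket is 0.443, giving y* = 0.37/0.0237 = 15.6.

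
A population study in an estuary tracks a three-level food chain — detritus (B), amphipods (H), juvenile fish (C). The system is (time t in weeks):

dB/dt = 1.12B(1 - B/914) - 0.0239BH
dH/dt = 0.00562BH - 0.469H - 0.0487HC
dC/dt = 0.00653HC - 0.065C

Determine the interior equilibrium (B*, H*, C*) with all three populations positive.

B* ≈ 720, H* ≈ 9.95, C* ≈ 73.4

From dC/dt = 0: 0.00653H* = 0.065, so H* = 9.95.
From dB/dt = 0: 1.12(1 - B*/914) = 0.0239·9.95, giving B* = 914·(1 - 0.212) = 720.
From dH/dt = 0: 0.00562·720 - 0.469 = 0.0487C*, so C* = 3.58/0.0487 = 73.4.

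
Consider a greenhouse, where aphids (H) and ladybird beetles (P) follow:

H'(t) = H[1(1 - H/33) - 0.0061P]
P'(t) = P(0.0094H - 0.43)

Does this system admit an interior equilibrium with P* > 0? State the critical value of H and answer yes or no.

The predator equation gives dP/dt > 0 only when H > 0.43/0.0094 = 45.7.
Without the predator, H → K = 33. Since 33 < 45.7, the predator cannot invade.

Threshold H = 45.7; K < 45.7, so no, the predator goes extinct.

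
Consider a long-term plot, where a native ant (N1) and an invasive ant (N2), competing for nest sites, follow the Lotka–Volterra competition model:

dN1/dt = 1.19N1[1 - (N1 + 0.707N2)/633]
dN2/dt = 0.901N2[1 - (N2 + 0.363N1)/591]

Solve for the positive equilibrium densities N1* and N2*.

Setting both brackets to zero gives the nullclines N1 + 0.707N2 = 633 and 0.363N1 + N2 = 591.
Substituting N2 = 591 - 0.363N1 into the first: N1(1 - 0.707·0.363) = 633 - 0.707·591.
So N1* = 215/0.743 = 289, and then N2* = 591 - 0.363·289 = 486.

N1* ≈ 289, N2* ≈ 486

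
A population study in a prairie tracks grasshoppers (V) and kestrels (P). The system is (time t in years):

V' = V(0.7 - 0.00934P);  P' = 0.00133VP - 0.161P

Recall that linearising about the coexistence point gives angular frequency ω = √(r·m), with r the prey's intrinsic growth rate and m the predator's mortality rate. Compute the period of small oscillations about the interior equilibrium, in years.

T ≈ 18.7 years

Here r = 0.7 and m = 0.161, so r·m = 0.113.
ω = √0.113 = 0.336 per year, hence T = 2π/ω ≈ 18.7 years.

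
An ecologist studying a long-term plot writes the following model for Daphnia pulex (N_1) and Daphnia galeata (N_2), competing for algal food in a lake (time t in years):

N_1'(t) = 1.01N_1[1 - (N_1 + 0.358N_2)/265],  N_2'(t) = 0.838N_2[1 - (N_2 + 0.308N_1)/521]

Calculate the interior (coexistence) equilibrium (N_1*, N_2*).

N_1* ≈ 88.2, N_2* ≈ 494

Setting both brackets to zero gives the nullclines N_1 + 0.358N_2 = 265 and 0.308N_1 + N_2 = 521.
Substituting N_2 = 521 - 0.308N_1 into the first: N_1(1 - 0.358·0.308) = 265 - 0.358·521.
So N_1* = 78.5/0.89 = 88.2, and then N_2* = 521 - 0.308·88.2 = 494.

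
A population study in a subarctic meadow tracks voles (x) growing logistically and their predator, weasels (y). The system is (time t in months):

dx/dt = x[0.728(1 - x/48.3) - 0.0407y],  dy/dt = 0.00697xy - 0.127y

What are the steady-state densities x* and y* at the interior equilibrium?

From dy/dt = 0 with y > 0: 0.00697x* = 0.127, so x* = 18.2.
Substitute into dx/dt = 0: 0.728(1 - 18.2/48.3) = 0.0407y*.
The bracket is 0.623, giving y* = 0.453/0.0407 = 11.1.

x* ≈ 18.2, y* ≈ 11.1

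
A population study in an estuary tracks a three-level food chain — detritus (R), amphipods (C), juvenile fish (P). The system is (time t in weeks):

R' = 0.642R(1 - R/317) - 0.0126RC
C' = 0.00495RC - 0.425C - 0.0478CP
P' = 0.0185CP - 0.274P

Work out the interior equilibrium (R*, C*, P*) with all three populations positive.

R* ≈ 225, C* ≈ 14.8, P* ≈ 14.4

From dP/dt = 0: 0.0185C* = 0.274, so C* = 14.8.
From dR/dt = 0: 0.642(1 - R*/317) = 0.0126·14.8, giving R* = 317·(1 - 0.291) = 225.
From dC/dt = 0: 0.00495·225 - 0.425 = 0.0478P*, so P* = 0.688/0.0478 = 14.4.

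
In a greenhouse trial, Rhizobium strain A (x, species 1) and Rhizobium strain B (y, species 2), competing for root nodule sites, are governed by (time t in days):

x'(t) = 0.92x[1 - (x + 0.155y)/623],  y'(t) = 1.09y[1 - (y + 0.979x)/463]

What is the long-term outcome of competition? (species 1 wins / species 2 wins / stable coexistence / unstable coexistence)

species 1 excludes species 2

Compare the nullcline intercepts: K1/α12 = 623/0.155 = 4020 > K2 = 463; K2/α21 = 463/0.979 = 473 < K1 = 623.
Since the inequalities point opposite ways, species 1 can invade but species 2 cannot.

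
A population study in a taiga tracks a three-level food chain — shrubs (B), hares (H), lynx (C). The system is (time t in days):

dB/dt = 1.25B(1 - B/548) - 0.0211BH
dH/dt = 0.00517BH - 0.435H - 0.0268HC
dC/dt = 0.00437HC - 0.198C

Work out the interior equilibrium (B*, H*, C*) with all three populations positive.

B* ≈ 129, H* ≈ 45.3, C* ≈ 8.63

From dC/dt = 0: 0.00437H* = 0.198, so H* = 45.3.
From dB/dt = 0: 1.25(1 - B*/548) = 0.0211·45.3, giving B* = 548·(1 - 0.765) = 129.
From dH/dt = 0: 0.00517·129 - 0.435 = 0.0268C*, so C* = 0.231/0.0268 = 8.63.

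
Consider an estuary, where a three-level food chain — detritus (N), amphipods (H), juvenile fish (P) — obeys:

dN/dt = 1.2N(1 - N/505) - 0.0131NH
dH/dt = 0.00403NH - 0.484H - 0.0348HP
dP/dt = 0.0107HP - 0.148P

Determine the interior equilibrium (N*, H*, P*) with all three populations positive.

From dP/dt = 0: 0.0107H* = 0.148, so H* = 13.8.
From dN/dt = 0: 1.2(1 - N*/505) = 0.0131·13.8, giving N* = 505·(1 - 0.151) = 429.
From dH/dt = 0: 0.00403·429 - 0.484 = 0.0348P*, so P* = 1.24/0.0348 = 35.7.

N* ≈ 429, H* ≈ 13.8, P* ≈ 35.7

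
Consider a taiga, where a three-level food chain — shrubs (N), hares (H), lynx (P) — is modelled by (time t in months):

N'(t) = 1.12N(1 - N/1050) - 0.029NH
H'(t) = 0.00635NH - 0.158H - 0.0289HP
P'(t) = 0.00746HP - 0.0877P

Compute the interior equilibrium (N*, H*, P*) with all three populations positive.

From dP/dt = 0: 0.00746H* = 0.0877, so H* = 11.8.
From dN/dt = 0: 1.12(1 - N*/1050) = 0.029·11.8, giving N* = 1050·(1 - 0.304) = 730.
From dH/dt = 0: 0.00635·730 - 0.158 = 0.0289P*, so P* = 4.48/0.0289 = 155.

N* ≈ 730, H* ≈ 11.8, P* ≈ 155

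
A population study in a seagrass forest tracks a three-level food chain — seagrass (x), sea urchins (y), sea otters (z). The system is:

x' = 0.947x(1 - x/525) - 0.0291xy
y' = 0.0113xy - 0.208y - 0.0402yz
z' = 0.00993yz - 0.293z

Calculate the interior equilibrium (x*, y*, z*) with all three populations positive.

From dz/dt = 0: 0.00993y* = 0.293, so y* = 29.5.
From dx/dt = 0: 0.947(1 - x*/525) = 0.0291·29.5, giving x* = 525·(1 - 0.907) = 49.
From dy/dt = 0: 0.0113·49 - 0.208 = 0.0402z*, so z* = 0.346/0.0402 = 8.6.

x* ≈ 49, y* ≈ 29.5, z* ≈ 8.6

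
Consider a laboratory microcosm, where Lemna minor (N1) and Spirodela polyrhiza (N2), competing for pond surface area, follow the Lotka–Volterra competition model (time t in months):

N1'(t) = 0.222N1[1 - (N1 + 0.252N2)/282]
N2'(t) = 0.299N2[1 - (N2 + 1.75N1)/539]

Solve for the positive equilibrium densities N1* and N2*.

Setting both brackets to zero gives the nullclines N1 + 0.252N2 = 282 and 1.75N1 + N2 = 539.
Substituting N2 = 539 - 1.75N1 into the first: N1(1 - 0.252·1.75) = 282 - 0.252·539.
So N1* = 146/0.559 = 261, and then N2* = 539 - 1.75·261 = 81.4.

N1* ≈ 261, N2* ≈ 81.4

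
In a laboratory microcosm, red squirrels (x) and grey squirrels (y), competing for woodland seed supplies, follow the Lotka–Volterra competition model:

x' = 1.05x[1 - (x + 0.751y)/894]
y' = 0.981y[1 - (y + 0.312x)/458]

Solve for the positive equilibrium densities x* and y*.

Setting both brackets to zero gives the nullclines x + 0.751y = 894 and 0.312x + y = 458.
Substituting y = 458 - 0.312x into the first: x(1 - 0.751·0.312) = 894 - 0.751·458.
So x* = 550/0.766 = 718, and then y* = 458 - 0.312·718 = 234.

x* ≈ 718, y* ≈ 234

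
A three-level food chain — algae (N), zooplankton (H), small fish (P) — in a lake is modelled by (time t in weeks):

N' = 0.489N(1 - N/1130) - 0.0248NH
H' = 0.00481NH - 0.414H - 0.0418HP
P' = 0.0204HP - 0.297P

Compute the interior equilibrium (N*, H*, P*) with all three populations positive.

N* ≈ 296, H* ≈ 14.6, P* ≈ 24.1

From dP/dt = 0: 0.0204H* = 0.297, so H* = 14.6.
From dN/dt = 0: 0.489(1 - N*/1130) = 0.0248·14.6, giving N* = 1130·(1 - 0.738) = 296.
From dH/dt = 0: 0.00481·296 - 0.414 = 0.0418P*, so P* = 1.01/0.0418 = 24.1.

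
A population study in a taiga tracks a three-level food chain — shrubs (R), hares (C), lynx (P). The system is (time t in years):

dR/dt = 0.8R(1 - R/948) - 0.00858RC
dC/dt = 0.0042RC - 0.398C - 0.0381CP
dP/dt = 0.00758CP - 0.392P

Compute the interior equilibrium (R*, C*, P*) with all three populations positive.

From dP/dt = 0: 0.00758C* = 0.392, so C* = 51.7.
From dR/dt = 0: 0.8(1 - R*/948) = 0.00858·51.7, giving R* = 948·(1 - 0.555) = 422.
From dC/dt = 0: 0.0042·422 - 0.398 = 0.0381P*, so P* = 1.38/0.0381 = 36.1.

R* ≈ 422, C* ≈ 51.7, P* ≈ 36.1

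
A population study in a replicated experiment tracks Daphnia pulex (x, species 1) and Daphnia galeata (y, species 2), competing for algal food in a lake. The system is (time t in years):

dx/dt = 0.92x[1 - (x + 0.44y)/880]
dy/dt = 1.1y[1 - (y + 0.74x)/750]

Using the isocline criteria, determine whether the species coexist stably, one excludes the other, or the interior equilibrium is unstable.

stable coexistence

Compare the nullcline intercepts: K1/α12 = 880/0.44 = 2000 > K2 = 750; K2/α21 = 750/0.74 = 1010 > K1 = 880.
Since both inequalities hold, each species can invade when rare, so the interior equilibrium is stable.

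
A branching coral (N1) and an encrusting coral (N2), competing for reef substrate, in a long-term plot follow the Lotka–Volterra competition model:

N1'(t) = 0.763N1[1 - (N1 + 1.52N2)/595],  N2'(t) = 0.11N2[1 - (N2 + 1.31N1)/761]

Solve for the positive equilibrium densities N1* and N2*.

N1* ≈ 567, N2* ≈ 18.6

Setting both brackets to zero gives the nullclines N1 + 1.52N2 = 595 and 1.31N1 + N2 = 761.
Substituting N2 = 761 - 1.31N1 into the first: N1(1 - 1.52·1.31) = 595 - 1.52·761.
So N1* = -562/-0.991 = 567, and then N2* = 761 - 1.31·567 = 18.6.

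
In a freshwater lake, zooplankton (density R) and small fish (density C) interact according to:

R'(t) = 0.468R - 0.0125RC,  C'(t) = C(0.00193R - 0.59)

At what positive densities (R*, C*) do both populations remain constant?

Set dC/dt = 0 with C > 0: 0.00193R - 0.59 = 0, so R* = 0.59/0.00193 = 306.
Set dR/dt = 0 with R > 0: 0.468 - 0.0125C = 0, so C* = 0.468/0.0125 = 37.4.

R* ≈ 306, C* ≈ 37.4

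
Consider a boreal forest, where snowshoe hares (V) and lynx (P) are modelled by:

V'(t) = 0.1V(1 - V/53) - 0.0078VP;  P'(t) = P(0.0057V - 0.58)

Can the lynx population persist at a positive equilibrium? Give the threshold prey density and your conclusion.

The predator equation gives dP/dt > 0 only when V > 0.58/0.0057 = 102.
Without the predator, V → K = 53. Since 53 < 102, the predator cannot invade.

Threshold V = 102; K < 102, so no, the predator goes extinct.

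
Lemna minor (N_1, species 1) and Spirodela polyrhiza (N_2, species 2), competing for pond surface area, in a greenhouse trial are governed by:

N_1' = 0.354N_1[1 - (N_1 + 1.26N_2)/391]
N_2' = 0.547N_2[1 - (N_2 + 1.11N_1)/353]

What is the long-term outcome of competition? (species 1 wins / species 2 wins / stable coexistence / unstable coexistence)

Compare the nullcline intercepts: K1/α12 = 391/1.26 = 310 < K2 = 353; K2/α21 = 353/1.11 = 318 < K1 = 391.
Since both are reversed, neither can invade when rare; the interior point is a saddle.

unstable coexistence (outcome depends on initial conditions)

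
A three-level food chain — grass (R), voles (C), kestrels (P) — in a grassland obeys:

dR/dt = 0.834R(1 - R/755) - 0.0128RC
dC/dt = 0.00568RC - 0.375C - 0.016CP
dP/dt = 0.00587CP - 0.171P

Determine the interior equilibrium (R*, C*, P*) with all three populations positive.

R* ≈ 417, C* ≈ 29.1, P* ≈ 125

From dP/dt = 0: 0.00587C* = 0.171, so C* = 29.1.
From dR/dt = 0: 0.834(1 - R*/755) = 0.0128·29.1, giving R* = 755·(1 - 0.447) = 417.
From dC/dt = 0: 0.00568·417 - 0.375 = 0.016P*, so P* = 2/0.016 = 125.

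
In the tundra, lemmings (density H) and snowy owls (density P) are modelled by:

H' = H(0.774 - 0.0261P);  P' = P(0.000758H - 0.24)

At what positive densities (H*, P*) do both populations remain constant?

Set dP/dt = 0 with P > 0: 0.000758H - 0.24 = 0, so H* = 0.24/0.000758 = 317.
Set dH/dt = 0 with H > 0: 0.774 - 0.0261P = 0, so P* = 0.774/0.0261 = 29.7.

H* ≈ 317, P* ≈ 29.7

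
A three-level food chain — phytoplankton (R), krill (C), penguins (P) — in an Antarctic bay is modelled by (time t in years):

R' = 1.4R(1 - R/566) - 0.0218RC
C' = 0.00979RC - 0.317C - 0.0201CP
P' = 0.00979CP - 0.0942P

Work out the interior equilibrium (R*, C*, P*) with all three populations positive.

From dP/dt = 0: 0.00979C* = 0.0942, so C* = 9.62.
From dR/dt = 0: 1.4(1 - R*/566) = 0.0218·9.62, giving R* = 566·(1 - 0.15) = 481.
From dC/dt = 0: 0.00979·481 - 0.317 = 0.0201P*, so P* = 4.39/0.0201 = 219.

R* ≈ 481, C* ≈ 9.62, P* ≈ 219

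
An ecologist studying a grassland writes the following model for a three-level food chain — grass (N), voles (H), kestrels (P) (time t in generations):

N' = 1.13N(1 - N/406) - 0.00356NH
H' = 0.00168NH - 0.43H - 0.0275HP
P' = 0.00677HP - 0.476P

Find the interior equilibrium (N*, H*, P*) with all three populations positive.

N* ≈ 316, H* ≈ 70.3, P* ≈ 3.67

From dP/dt = 0: 0.00677H* = 0.476, so H* = 70.3.
From dN/dt = 0: 1.13(1 - N*/406) = 0.00356·70.3, giving N* = 406·(1 - 0.222) = 316.
From dH/dt = 0: 0.00168·316 - 0.43 = 0.0275P*, so P* = 0.101/0.0275 = 3.67.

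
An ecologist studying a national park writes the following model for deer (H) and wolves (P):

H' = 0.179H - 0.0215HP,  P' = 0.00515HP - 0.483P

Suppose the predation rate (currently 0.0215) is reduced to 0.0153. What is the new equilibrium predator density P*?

At the interior fixed point, setting dH/dt = 0 with H > 0 fixes P* = (prey growth rate)/(HP coefficient) — independent of the other coefficients.
With the change, P* = 0.179/0.0153 = 11.7; it rises from 8.33.

P* ≈ 11.7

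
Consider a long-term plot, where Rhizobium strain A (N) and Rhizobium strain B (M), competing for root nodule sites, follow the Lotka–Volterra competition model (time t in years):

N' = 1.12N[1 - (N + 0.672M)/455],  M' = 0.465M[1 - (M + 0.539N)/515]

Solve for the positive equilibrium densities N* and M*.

Setting both brackets to zero gives the nullclines N + 0.672M = 455 and 0.539N + M = 515.
Substituting M = 515 - 0.539N into the first: N(1 - 0.672·0.539) = 455 - 0.672·515.
So N* = 109/0.638 = 171, and then M* = 515 - 0.539·171 = 423.

N* ≈ 171, M* ≈ 423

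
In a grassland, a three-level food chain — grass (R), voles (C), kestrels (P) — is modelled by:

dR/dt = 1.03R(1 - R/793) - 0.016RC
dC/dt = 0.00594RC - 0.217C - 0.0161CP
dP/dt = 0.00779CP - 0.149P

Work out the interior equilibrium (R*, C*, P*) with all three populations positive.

R* ≈ 557, C* ≈ 19.1, P* ≈ 192

From dP/dt = 0: 0.00779C* = 0.149, so C* = 19.1.
From dR/dt = 0: 1.03(1 - R*/793) = 0.016·19.1, giving R* = 793·(1 - 0.297) = 557.
From dC/dt = 0: 0.00594·557 - 0.217 = 0.0161P*, so P* = 3.09/0.0161 = 192.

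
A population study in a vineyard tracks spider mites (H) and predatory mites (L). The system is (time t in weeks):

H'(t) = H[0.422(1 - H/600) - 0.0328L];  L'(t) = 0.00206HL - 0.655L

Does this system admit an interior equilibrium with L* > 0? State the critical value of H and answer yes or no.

The predator equation gives dL/dt > 0 only when H > 0.655/0.00206 = 318.
Without the predator, H → K = 600. Since 600 > 318, the predator can invade and persist.

Threshold H = 318; K > 318, so yes, the predator persists.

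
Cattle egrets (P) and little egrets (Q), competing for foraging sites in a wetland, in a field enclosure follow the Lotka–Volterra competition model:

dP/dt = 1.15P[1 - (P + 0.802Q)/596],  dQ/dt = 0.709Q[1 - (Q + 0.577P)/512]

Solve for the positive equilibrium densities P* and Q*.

P* ≈ 345, Q* ≈ 313

Setting both brackets to zero gives the nullclines P + 0.802Q = 596 and 0.577P + Q = 512.
Substituting Q = 512 - 0.577P into the first: P(1 - 0.802·0.577) = 596 - 0.802·512.
So P* = 185/0.537 = 345, and then Q* = 512 - 0.577·345 = 313.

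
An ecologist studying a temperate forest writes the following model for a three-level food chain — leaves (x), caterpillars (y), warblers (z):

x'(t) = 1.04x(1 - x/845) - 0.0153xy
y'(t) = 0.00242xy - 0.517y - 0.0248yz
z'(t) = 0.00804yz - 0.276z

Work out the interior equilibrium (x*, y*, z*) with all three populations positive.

x* ≈ 418, y* ≈ 34.3, z* ≈ 20

From dz/dt = 0: 0.00804y* = 0.276, so y* = 34.3.
From dx/dt = 0: 1.04(1 - x*/845) = 0.0153·34.3, giving x* = 845·(1 - 0.505) = 418.
From dy/dt = 0: 0.00242·418 - 0.517 = 0.0248z*, so z* = 0.495/0.0248 = 20.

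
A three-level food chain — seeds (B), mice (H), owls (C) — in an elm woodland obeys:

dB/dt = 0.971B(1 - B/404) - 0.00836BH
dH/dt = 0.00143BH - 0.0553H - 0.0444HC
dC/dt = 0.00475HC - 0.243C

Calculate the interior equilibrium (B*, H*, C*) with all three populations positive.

From dC/dt = 0: 0.00475H* = 0.243, so H* = 51.2.
From dB/dt = 0: 0.971(1 - B*/404) = 0.00836·51.2, giving B* = 404·(1 - 0.44) = 226.
From dH/dt = 0: 0.00143·226 - 0.0553 = 0.0444C*, so C* = 0.268/0.0444 = 6.04.

B* ≈ 226, H* ≈ 51.2, C* ≈ 6.04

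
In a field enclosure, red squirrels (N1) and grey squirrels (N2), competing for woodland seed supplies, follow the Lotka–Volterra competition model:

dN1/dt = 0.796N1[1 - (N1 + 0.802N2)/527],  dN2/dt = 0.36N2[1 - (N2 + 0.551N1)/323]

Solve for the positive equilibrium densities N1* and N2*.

Setting both brackets to zero gives the nullclines N1 + 0.802N2 = 527 and 0.551N1 + N2 = 323.
Substituting N2 = 323 - 0.551N1 into the first: N1(1 - 0.802·0.551) = 527 - 0.802·323.
So N1* = 268/0.558 = 480, and then N2* = 323 - 0.551·480 = 58.5.

N1* ≈ 480, N2* ≈ 58.5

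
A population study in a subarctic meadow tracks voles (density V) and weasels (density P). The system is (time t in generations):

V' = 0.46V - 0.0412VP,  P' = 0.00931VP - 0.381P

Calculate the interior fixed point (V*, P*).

Set dP/dt = 0 with P > 0: 0.00931V - 0.381 = 0, so V* = 0.381/0.00931 = 40.9.
Set dV/dt = 0 with V > 0: 0.46 - 0.0412P = 0, so P* = 0.46/0.0412 = 11.2.

V* ≈ 40.9, P* ≈ 11.2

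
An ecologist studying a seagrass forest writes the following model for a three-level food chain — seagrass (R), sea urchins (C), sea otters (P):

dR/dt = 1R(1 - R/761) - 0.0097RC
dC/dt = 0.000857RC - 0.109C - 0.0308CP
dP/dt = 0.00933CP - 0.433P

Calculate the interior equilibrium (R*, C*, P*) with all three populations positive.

From dP/dt = 0: 0.00933C* = 0.433, so C* = 46.4.
From dR/dt = 0: 1(1 - R*/761) = 0.0097·46.4, giving R* = 761·(1 - 0.45) = 418.
From dC/dt = 0: 0.000857·418 - 0.109 = 0.0308P*, so P* = 0.25/0.0308 = 8.1.

R* ≈ 418, C* ≈ 46.4, P* ≈ 8.1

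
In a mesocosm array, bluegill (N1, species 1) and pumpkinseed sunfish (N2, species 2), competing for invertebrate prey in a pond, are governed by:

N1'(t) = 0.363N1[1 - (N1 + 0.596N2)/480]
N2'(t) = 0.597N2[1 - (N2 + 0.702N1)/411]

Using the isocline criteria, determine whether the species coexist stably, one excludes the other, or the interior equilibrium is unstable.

stable coexistence

Compare the nullcline intercepts: K1/α12 = 480/0.596 = 805 > K2 = 411; K2/α21 = 411/0.702 = 585 > K1 = 480.
Since both inequalities hold, each species can invade when rare, so the interior equilibrium is stable.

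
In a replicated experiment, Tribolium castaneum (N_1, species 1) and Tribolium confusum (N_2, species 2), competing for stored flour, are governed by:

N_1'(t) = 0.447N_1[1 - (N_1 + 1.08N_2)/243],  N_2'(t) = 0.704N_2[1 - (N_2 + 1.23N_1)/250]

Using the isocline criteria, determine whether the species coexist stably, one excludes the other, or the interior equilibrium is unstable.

Compare the nullcline intercepts: K1/α12 = 243/1.08 = 225 < K2 = 250; K2/α21 = 250/1.23 = 203 < K1 = 243.
Since both are reversed, neither can invade when rare; the interior point is a saddle.

unstable coexistence (outcome depends on initial conditions)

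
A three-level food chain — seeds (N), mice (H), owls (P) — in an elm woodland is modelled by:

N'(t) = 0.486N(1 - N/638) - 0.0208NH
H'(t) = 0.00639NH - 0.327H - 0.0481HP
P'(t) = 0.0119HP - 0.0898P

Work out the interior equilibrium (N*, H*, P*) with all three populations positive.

N* ≈ 432, H* ≈ 7.55, P* ≈ 50.6

From dP/dt = 0: 0.0119H* = 0.0898, so H* = 7.55.
From dN/dt = 0: 0.486(1 - N*/638) = 0.0208·7.55, giving N* = 638·(1 - 0.323) = 432.
From dH/dt = 0: 0.00639·432 - 0.327 = 0.0481P*, so P* = 2.43/0.0481 = 50.6.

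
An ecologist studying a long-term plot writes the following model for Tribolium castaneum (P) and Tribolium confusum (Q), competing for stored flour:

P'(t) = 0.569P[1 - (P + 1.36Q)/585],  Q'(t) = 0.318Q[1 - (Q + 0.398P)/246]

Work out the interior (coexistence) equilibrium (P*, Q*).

Setting both brackets to zero gives the nullclines P + 1.36Q = 585 and 0.398P + Q = 246.
Substituting Q = 246 - 0.398P into the first: P(1 - 1.36·0.398) = 585 - 1.36·246.
So P* = 250/0.459 = 546, and then Q* = 246 - 0.398·546 = 28.7.

P* ≈ 546, Q* ≈ 28.7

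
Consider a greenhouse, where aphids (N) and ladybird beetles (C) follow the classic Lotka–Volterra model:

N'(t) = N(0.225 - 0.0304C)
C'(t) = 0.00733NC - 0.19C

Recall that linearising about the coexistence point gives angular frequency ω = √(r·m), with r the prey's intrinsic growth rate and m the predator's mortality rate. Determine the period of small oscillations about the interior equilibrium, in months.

Here r = 0.225 and m = 0.19, so r·m = 0.0428.
ω = √0.0428 = 0.207 per month, hence T = 2π/ω ≈ 30.4 months.

T ≈ 30.4 months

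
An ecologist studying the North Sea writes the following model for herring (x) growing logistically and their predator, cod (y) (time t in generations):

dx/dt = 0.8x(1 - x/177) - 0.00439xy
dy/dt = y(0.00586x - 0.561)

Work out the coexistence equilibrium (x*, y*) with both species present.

From dy/dt = 0 with y > 0: 0.00586x* = 0.561, so x* = 95.7.
Substitute into dx/dt = 0: 0.8(1 - 95.7/177) = 0.00439y*.
The bracket is 0.459, giving y* = 0.367/0.00439 = 83.7.

x* ≈ 95.7, y* ≈ 83.7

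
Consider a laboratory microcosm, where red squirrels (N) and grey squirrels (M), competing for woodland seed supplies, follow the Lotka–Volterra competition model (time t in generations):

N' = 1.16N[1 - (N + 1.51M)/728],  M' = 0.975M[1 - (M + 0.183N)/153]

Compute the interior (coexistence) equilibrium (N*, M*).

N* ≈ 687, M* ≈ 27.3

Setting both brackets to zero gives the nullclines N + 1.51M = 728 and 0.183N + M = 153.
Substituting M = 153 - 0.183N into the first: N(1 - 1.51·0.183) = 728 - 1.51·153.
So N* = 497/0.724 = 687, and then M* = 153 - 0.183·687 = 27.3.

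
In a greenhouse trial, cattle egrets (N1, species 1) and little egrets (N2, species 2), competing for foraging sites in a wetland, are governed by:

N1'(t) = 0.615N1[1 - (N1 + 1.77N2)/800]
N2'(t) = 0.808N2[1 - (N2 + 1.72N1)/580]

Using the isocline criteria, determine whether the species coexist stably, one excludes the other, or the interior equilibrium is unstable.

unstable coexistence (outcome depends on initial conditions)

Compare the nullcline intercepts: K1/α12 = 800/1.77 = 452 < K2 = 580; K2/α21 = 580/1.72 = 337 < K1 = 800.
Since both are reversed, neither can invade when rare; the interior point is a saddle.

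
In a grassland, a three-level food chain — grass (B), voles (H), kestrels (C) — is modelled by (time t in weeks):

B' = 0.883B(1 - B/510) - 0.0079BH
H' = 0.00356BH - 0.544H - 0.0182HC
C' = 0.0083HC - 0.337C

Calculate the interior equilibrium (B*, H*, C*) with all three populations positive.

From dC/dt = 0: 0.0083H* = 0.337, so H* = 40.6.
From dB/dt = 0: 0.883(1 - B*/510) = 0.0079·40.6, giving B* = 510·(1 - 0.363) = 325.
From dH/dt = 0: 0.00356·325 - 0.544 = 0.0182C*, so C* = 0.612/0.0182 = 33.6.

B* ≈ 325, H* ≈ 40.6, C* ≈ 33.6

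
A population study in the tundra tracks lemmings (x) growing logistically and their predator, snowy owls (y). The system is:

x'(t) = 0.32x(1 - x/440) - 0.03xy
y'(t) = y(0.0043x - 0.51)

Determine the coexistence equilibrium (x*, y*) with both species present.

From dy/dt = 0 with y > 0: 0.0043x* = 0.51, so x* = 119.
Substitute into dx/dt = 0: 0.32(1 - 119/440) = 0.03y*.
The bracket is 0.73, giving y* = 0.234/0.03 = 7.79.

x* ≈ 119, y* ≈ 7.79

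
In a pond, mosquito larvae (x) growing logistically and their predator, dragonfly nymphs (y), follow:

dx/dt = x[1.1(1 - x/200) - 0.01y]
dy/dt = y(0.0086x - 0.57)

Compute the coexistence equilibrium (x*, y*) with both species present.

x* ≈ 66.3, y* ≈ 73.5

From dy/dt = 0 with y > 0: 0.0086x* = 0.57, so x* = 66.3.
Substitute into dx/dt = 0: 1.1(1 - 66.3/200) = 0.01y*.
The bracket is 0.669, giving y* = 0.735/0.01 = 73.5.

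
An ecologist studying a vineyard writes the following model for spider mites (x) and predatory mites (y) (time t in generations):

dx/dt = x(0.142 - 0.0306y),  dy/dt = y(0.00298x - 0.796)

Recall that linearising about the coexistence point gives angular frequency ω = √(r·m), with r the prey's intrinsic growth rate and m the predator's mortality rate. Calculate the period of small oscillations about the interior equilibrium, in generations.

T ≈ 18.7 generations

Here r = 0.142 and m = 0.796, so r·m = 0.113.
ω = √0.113 = 0.336 per generation, hence T = 2π/ω ≈ 18.7 generations.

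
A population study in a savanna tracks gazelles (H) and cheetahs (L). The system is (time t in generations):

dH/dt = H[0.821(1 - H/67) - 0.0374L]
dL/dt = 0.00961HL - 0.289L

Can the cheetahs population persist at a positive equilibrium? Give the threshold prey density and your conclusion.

The predator equation gives dL/dt > 0 only when H > 0.289/0.00961 = 30.1.
Without the predator, H → K = 67. Since 67 > 30.1, the predator can invade and persist.

Threshold H = 30.1; K > 30.1, so yes, the predator persists.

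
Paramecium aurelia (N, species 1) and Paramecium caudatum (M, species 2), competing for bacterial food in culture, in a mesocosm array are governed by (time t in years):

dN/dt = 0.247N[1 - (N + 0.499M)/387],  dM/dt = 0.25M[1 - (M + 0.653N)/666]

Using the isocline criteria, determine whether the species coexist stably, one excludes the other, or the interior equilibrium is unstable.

stable coexistence

Compare the nullcline intercepts: K1/α12 = 387/0.499 = 776 > K2 = 666; K2/α21 = 666/0.653 = 1020 > K1 = 387.
Since both inequalities hold, each species can invade when rare, so the interior equilibrium is stable.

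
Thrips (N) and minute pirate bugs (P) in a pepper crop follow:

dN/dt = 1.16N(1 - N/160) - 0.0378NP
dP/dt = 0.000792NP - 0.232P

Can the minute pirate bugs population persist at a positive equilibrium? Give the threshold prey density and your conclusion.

Threshold N = 293; K < 293, so no, the predator goes extinct.

The predator equation gives dP/dt > 0 only when N > 0.232/0.000792 = 293.
Without the predator, N → K = 160. Since 160 < 293, the predator cannot invade.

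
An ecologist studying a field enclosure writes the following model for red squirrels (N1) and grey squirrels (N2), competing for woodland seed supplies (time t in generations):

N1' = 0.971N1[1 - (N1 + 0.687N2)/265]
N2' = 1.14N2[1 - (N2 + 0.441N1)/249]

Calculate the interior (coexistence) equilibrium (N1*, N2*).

N1* ≈ 135, N2* ≈ 190

Setting both brackets to zero gives the nullclines N1 + 0.687N2 = 265 and 0.441N1 + N2 = 249.
Substituting N2 = 249 - 0.441N1 into the first: N1(1 - 0.687·0.441) = 265 - 0.687·249.
So N1* = 93.9/0.697 = 135, and then N2* = 249 - 0.441·135 = 190.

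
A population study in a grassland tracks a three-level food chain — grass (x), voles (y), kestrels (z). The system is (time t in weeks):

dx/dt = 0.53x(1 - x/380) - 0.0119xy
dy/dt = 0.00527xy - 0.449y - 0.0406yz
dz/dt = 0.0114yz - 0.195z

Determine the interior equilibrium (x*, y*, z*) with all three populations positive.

From dz/dt = 0: 0.0114y* = 0.195, so y* = 17.1.
From dx/dt = 0: 0.53(1 - x*/380) = 0.0119·17.1, giving x* = 380·(1 - 0.384) = 234.
From dy/dt = 0: 0.00527·234 - 0.449 = 0.0406z*, so z* = 0.784/0.0406 = 19.3.

x* ≈ 234, y* ≈ 17.1, z* ≈ 19.3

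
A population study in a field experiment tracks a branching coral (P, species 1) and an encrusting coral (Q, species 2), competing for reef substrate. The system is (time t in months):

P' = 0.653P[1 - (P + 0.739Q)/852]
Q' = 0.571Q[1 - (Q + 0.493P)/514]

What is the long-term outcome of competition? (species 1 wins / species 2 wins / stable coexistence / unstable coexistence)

stable coexistence

Compare the nullcline intercepts: K1/α12 = 852/0.739 = 1150 > K2 = 514; K2/α21 = 514/0.493 = 1040 > K1 = 852.
Since both inequalities hold, each species can invade when rare, so the interior equilibrium is stable.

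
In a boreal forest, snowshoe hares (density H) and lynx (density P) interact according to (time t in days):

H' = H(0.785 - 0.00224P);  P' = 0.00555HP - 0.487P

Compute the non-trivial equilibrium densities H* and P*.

Set dP/dt = 0 with P > 0: 0.00555H - 0.487 = 0, so H* = 0.487/0.00555 = 87.7.
Set dH/dt = 0 with H > 0: 0.785 - 0.00224P = 0, so P* = 0.785/0.00224 = 350.

H* ≈ 87.7, P* ≈ 350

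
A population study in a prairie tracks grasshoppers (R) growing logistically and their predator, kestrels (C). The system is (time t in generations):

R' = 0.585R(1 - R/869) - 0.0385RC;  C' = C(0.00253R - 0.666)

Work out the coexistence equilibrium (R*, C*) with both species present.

From dC/dt = 0 with C > 0: 0.00253R* = 0.666, so R* = 263.
Substitute into dR/dt = 0: 0.585(1 - 263/869) = 0.0385C*.
The bracket is 0.697, giving C* = 0.408/0.0385 = 10.6.

R* ≈ 263, C* ≈ 10.6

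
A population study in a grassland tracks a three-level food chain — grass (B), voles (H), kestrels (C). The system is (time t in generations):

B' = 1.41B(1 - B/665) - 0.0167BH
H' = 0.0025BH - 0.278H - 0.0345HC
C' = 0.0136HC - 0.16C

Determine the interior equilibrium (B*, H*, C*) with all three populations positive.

From dC/dt = 0: 0.0136H* = 0.16, so H* = 11.8.
From dB/dt = 0: 1.41(1 - B*/665) = 0.0167·11.8, giving B* = 665·(1 - 0.139) = 572.
From dH/dt = 0: 0.0025·572 - 0.278 = 0.0345C*, so C* = 1.15/0.0345 = 33.4.

B* ≈ 572, H* ≈ 11.8, C* ≈ 33.4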